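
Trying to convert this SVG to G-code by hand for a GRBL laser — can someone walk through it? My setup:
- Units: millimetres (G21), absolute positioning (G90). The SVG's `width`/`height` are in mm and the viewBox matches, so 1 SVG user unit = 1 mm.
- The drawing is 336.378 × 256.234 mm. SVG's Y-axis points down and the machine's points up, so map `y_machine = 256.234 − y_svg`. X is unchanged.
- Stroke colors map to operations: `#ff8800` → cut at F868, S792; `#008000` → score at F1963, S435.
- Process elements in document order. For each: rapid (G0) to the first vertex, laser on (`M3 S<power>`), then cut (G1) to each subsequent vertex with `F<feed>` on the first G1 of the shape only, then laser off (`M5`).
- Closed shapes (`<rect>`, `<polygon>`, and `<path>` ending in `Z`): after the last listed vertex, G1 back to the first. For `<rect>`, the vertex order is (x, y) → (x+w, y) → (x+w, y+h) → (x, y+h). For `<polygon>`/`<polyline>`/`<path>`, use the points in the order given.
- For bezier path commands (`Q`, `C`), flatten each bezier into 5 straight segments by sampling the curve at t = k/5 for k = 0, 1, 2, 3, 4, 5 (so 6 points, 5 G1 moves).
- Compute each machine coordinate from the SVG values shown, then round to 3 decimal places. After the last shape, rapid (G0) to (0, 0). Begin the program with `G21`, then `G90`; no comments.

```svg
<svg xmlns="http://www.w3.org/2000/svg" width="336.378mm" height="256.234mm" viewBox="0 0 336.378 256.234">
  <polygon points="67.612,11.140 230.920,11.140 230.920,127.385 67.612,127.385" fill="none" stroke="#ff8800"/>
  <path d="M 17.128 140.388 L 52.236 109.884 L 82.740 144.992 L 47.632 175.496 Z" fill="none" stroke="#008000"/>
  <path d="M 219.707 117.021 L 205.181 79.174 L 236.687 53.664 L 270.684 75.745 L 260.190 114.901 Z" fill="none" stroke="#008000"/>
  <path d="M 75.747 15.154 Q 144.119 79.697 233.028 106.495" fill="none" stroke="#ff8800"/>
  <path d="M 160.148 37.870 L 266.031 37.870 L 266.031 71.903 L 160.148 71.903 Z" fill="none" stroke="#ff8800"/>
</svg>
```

G21
G90
G0 X67.612 Y245.094
M3 S792
G1 X230.920 Y245.094 F868
G1 X230.920 Y128.849
G1 X67.612 Y128.849
G1 X67.612 Y245.094
M5
G0 X17.128 Y115.846
M3 S435
G1 X52.236 Y146.350 F1963
G1 X82.740 Y111.242
G1 X47.632 Y80.738
G1 X17.128 Y115.846
M5
G0 X219.707 Y139.213
M3 S435
G1 X205.181 Y177.060 F1963
G1 X236.687 Y202.570
G1 X270.684 Y180.489
G1 X260.190 Y141.333
G1 X219.707 Y139.213
M5
G0 X75.747 Y241.080
M3 S792
G1 X103.917 Y216.773 F868
G1 X133.731 Y195.485
G1 X165.187 Y177.217
G1 X198.286 Y161.968
G1 X233.028 Y149.739
M5
G0 X160.148 Y218.364
M3 S792
G1 X266.031 Y218.364 F868
G1 X266.031 Y184.331
G1 X160.148 Y184.331
G1 X160.148 Y218.364
M5
G0 X0.000 Y0.000

Since the viewBox matches the mm dimensions, user units are millimetres directly. The only transform is the Y-flip y_m = 256.234 − y_svg.

Shape 1 is a rectangle drawn with `<polygon>`. Its stroke #ff8800 means cut at S792, F868. After flipping Y the toolpath is (67.612,245.094) → (230.920,245.094) → (230.920,128.849) → (67.612,128.849) → (67.612,245.094), returning to the start.

Shape 2 is a regular polygon drawn with `<path>`. Its stroke #008000 means score at S435, F1963. After flipping Y the toolpath is (17.128,115.846) → (52.236,146.350) → (82.740,111.242) → (47.632,80.738) → (17.128,115.846), returning to the start.

Shape 3 is a regular polygon drawn with `<path>`. Its stroke #008000 means score at S435, F1963. After flipping Y the toolpath is (219.707,139.213) → (205.181,177.060) → (236.687,202.570) → (270.684,180.489) → (260.190,141.333) → (219.707,139.213), returning to the start.

Shape 4 is a quadratic bezier drawn with `<path>`. Its stroke #ff8800 means cut at S792, F868. After flipping Y the toolpath is (75.747,241.080) → (103.917,216.773) → (133.731,195.485) → (165.187,177.217) → (198.286,161.968) → (233.028,149.739).

Shape 5 is a rectangle drawn with `<path>`. Its stroke #ff8800 means cut at S792, F868. After flipping Y the toolpath is (160.148,218.364) → (266.031,218.364) → (266.031,184.331) → (160.148,184.331) → (160.148,218.364), returning to the start.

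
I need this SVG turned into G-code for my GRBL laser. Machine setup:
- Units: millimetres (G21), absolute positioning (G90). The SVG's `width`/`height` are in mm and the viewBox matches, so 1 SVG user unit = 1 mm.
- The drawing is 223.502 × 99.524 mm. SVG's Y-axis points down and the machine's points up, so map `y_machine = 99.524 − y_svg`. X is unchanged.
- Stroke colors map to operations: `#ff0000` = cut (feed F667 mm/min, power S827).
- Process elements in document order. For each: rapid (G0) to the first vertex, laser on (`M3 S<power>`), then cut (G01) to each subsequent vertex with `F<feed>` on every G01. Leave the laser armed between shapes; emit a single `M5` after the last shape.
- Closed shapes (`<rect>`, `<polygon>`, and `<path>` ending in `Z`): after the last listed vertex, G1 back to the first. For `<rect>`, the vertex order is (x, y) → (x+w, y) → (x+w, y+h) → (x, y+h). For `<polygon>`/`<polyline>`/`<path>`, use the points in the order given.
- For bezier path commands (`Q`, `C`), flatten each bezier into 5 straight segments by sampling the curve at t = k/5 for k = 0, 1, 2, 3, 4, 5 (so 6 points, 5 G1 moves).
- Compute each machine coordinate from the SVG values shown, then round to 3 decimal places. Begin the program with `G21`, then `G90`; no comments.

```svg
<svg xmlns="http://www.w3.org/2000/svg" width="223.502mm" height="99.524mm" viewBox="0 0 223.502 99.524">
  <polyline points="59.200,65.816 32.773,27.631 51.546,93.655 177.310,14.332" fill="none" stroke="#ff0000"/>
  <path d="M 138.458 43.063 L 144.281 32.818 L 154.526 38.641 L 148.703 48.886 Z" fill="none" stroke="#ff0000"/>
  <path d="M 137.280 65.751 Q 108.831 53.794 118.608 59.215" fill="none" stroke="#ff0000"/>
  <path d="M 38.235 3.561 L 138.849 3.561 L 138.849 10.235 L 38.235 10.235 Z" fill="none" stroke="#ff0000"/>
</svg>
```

Since the viewBox matches the mm dimensions, user units are millimetres directly. The only transform is the Y-flip y_m = 99.524 − y_svg.

Shape 1 is a open polyline drawn with `<polyline>`. Its stroke #ff0000 means cut at S827, F667. After flipping Y the toolpath is (59.200,33.708) → (32.773,71.893) → (51.546,5.869) → (177.310,85.192).

Shape 2 is a regular polygon drawn with `<path>`. Its stroke #ff0000 means cut at S827, F667. After flipping Y the toolpath is (138.458,56.461) → (144.281,66.706) → (154.526,60.883) → (148.703,50.638) → (138.458,56.461), returning to the start.

Shape 3 is a quadratic bezier drawn with `<path>`. Its stroke #ff0000 means cut at S827, F667. After flipping Y the toolpath is (137.280,33.773) → (127.429,37.861) → (120.637,40.558) → (116.903,41.865) → (116.226,41.782) → (118.608,40.309).

Shape 4 is a rectangle drawn with `<path>`. Its stroke #ff0000 means cut at S827, F667. After flipping Y the toolpath is (38.235,95.963) → (138.849,95.963) → (138.849,89.289) → (38.235,89.289) → (38.235,95.963), returning to the start.

G21
G90
G0 X59.200 Y33.708
M3 S827
G01 X32.773 Y71.893 F667
G01 X51.546 Y5.869 F667
G01 X177.310 Y85.192 F667
G0 X138.458 Y56.461
M3 S827
G01 X144.281 Y66.706 F667
G01 X154.526 Y60.883 F667
G01 X148.703 Y50.638 F667
G01 X138.458 Y56.461 F667
G0 X137.280 Y33.773
M3 S827
G01 X127.429 Y37.861 F667
G01 X120.637 Y40.558 F667
G01 X116.903 Y41.865 F667
G01 X116.226 Y41.782 F667
G01 X118.608 Y40.309 F667
G0 X38.235 Y95.963
M3 S827
G01 X138.849 Y95.963 F667
G01 X138.849 Y89.289 F667
G01 X38.235 Y89.289 F667
G01 X38.235 Y95.963 F667
M5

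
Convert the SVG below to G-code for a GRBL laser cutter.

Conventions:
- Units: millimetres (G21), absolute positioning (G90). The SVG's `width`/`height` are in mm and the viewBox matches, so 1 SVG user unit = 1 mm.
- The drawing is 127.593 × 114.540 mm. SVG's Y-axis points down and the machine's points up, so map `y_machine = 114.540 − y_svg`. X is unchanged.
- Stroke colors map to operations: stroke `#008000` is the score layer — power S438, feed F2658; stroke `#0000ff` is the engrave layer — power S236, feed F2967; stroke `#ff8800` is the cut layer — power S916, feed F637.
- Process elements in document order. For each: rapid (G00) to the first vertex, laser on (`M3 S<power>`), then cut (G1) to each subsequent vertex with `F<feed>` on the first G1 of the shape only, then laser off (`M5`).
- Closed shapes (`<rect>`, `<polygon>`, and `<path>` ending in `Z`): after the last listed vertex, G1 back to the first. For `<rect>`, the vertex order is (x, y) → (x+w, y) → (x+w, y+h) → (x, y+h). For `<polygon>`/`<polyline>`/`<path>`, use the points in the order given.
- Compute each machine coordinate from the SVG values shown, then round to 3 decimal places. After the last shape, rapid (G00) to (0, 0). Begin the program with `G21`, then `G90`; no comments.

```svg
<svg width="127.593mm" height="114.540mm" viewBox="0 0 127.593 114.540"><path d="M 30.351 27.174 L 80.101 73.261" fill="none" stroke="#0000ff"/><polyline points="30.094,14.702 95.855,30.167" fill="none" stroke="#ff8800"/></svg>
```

1 u = 1 mm; y_m = 114.540 − y.

[1] `<path>` line segment, #0000ff→engrave S236 F2967: (30.351,87.366) → (80.101,41.279)

[2] `<polyline>` line segment, #ff8800→cut S916 F637: (30.094,99.838) → (95.855,84.373)

G21
G90
G00 X30.351 Y87.366
M3 S236
G1 X80.101 Y41.279 F2967
M5
G00 X30.094 Y99.838
M3 S916
G1 X95.855 Y84.373 F637
M5
G00 X0.000 Y0.000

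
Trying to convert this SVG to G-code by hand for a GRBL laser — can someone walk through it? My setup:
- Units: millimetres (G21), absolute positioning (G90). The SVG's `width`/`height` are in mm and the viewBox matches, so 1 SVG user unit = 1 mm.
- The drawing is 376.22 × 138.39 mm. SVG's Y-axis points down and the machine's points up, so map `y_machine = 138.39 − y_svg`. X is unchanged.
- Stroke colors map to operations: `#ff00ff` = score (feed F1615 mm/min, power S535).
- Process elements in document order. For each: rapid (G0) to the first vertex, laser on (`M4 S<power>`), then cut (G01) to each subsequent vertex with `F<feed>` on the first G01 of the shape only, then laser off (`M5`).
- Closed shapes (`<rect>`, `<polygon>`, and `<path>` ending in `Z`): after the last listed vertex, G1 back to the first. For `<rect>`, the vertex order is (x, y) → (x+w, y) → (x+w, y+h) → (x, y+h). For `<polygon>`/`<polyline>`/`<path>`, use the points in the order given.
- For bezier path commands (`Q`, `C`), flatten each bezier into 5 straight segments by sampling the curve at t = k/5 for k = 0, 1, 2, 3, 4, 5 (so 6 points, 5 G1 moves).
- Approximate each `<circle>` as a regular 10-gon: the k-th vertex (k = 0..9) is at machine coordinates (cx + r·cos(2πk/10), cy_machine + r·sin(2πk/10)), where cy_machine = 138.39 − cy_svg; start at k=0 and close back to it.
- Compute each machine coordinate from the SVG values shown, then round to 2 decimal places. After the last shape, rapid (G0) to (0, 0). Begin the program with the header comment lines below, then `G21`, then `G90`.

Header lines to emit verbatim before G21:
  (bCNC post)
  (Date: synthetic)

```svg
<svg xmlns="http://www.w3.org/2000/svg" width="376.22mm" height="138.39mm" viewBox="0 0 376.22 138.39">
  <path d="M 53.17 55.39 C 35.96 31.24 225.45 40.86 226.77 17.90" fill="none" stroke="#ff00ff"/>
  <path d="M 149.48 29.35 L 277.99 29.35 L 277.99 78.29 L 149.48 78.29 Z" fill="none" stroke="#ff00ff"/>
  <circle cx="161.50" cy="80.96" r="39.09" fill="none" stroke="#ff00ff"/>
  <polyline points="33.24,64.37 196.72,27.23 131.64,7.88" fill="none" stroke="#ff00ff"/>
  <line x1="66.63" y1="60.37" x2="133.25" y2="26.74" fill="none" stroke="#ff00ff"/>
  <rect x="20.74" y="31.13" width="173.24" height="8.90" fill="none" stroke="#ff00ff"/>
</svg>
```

Since the viewBox matches the mm dimensions, user units are millimetres directly. The only transform is the Y-flip y_m = 138.39 − y_svg.

Shape 1 is a cubic bezier drawn with `<path>`. Its stroke #ff00ff means score at S535, F1615. After flipping Y the toolpath is (53.17,83.00) → (64.49,93.97) → (106.46,100.02) → (160.14,104.33) → (206.56,110.09) → (226.77,120.49).

Shape 2 is a rectangle drawn with `<path>`. Its stroke #ff00ff means score at S535, F1615. After flipping Y the toolpath is (149.48,109.04) → (277.99,109.04) → (277.99,60.10) → (149.48,60.10) → (149.48,109.04), returning to the start.

Shape 3 is a circle drawn with `<circle>`. Its stroke #ff00ff means score at S535, F1615. After flipping Y the toolpath is (200.59,57.43) → (193.12,80.41) → (173.58,94.61) → (149.42,94.61) → (129.88,80.41) → (122.41,57.43) → (129.88,34.45) → (149.42,20.25) → (173.58,20.25) → (193.12,34.45) → (200.59,57.43), returning to the start.

Shape 4 is a open polyline drawn with `<polyline>`. Its stroke #ff00ff means score at S535, F1615. After flipping Y the toolpath is (33.24,74.02) → (196.72,111.16) → (131.64,130.51).

Shape 5 is a line segment drawn with `<line>`. Its stroke #ff00ff means score at S535, F1615. After flipping Y the toolpath is (66.63,78.02) → (133.25,111.65).

Shape 6 is a rectangle drawn with `<rect>`. Its stroke #ff00ff means score at S535, F1615. After flipping Y the toolpath is (20.74,107.26) → (193.98,107.26) → (193.98,98.36) → (20.74,98.36) → (20.74,107.26), returning to the start.

(bCNC post)
(Date: synthetic)
G21
G90
G0 X53.17 Y83.00
M4 S535
G01 X64.49 Y93.97 F1615
G01 X106.46 Y100.02
G01 X160.14 Y104.33
G01 X206.56 Y110.09
G01 X226.77 Y120.49
M5
G0 X149.48 Y109.04
M4 S535
G01 X277.99 Y109.04 F1615
G01 X277.99 Y60.10
G01 X149.48 Y60.10
G01 X149.48 Y109.04
M5
G0 X200.59 Y57.43
M4 S535
G01 X193.12 Y80.41 F1615
G01 X173.58 Y94.61
G01 X149.42 Y94.61
G01 X129.88 Y80.41
G01 X122.41 Y57.43
G01 X129.88 Y34.45
G01 X149.42 Y20.25
G01 X173.58 Y20.25
G01 X193.12 Y34.45
G01 X200.59 Y57.43
M5
G0 X33.24 Y74.02
M4 S535
G01 X196.72 Y111.16 F1615
G01 X131.64 Y130.51
M5
G0 X66.63 Y78.02
M4 S535
G01 X133.25 Y111.65 F1615
M5
G0 X20.74 Y107.26
M4 S535
G01 X193.98 Y107.26 F1615
G01 X193.98 Y98.36
G01 X20.74 Y98.36
G01 X20.74 Y107.26
M5
G0 X0.00 Y0.00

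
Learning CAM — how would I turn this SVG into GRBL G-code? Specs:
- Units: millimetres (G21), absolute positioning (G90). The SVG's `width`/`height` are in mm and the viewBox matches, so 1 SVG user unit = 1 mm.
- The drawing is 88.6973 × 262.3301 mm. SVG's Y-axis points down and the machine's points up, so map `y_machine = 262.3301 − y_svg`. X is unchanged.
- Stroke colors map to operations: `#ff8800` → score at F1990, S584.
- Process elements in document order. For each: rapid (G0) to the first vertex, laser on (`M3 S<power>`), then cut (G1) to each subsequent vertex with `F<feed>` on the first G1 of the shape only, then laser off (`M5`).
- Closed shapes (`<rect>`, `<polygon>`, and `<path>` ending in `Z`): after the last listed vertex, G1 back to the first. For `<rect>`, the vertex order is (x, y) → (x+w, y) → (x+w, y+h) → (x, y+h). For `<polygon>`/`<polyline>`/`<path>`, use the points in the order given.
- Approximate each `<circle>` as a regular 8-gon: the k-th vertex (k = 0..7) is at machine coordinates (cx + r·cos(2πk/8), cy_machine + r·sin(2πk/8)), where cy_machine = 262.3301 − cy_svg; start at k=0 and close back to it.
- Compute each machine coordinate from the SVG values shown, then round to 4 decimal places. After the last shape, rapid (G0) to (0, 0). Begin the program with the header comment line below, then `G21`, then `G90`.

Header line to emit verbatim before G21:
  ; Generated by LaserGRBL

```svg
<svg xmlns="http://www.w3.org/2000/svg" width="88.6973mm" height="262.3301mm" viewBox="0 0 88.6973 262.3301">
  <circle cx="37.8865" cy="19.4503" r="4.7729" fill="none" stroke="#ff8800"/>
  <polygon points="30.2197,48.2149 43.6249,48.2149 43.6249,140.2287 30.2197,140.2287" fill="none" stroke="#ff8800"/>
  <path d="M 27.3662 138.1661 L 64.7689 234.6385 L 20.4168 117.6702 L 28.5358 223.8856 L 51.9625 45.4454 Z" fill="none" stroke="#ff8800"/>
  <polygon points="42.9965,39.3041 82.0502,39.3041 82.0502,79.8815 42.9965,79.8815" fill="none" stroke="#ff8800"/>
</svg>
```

1 u = 1 mm; y_m = 262.3301 − y.

[1] `<circle>` circle, #ff8800→score S584 F1990: (42.6594,242.8798) → (41.2614,246.2547) → (37.8865,247.6527) → (34.5116,246.2547) → (33.1136,242.8798) → (34.5116,239.5049) → (37.8865,238.1069) → (41.2614,239.5049) → (42.6594,242.8798) (closed)

[2] `<polygon>` rectangle, #ff8800→score S584 F1990: (30.2197,214.1152) → (43.6249,214.1152) → (43.6249,122.1014) → (30.2197,122.1014) → (30.2197,214.1152) (closed)

[3] `<path>` closed polygon, #ff8800→score S584 F1990: (27.3662,124.1640) → (64.7689,27.6916) → (20.4168,144.6599) → (28.5358,38.4445) → (51.9625,216.8847) → (27.3662,124.1640) (closed)

[4] `<polygon>` rectangle, #ff8800→score S584 F1990: (42.9965,223.0260) → (82.0502,223.0260) → (82.0502,182.4486) → (42.9965,182.4486) → (42.9965,223.0260) (closed)

; Generated by LaserGRBL
G21
G90
G0 X42.6594 Y242.8798
M3 S584
G1 X41.2614 Y246.2547 F1990
G1 X37.8865 Y247.6527
G1 X34.5116 Y246.2547
G1 X33.1136 Y242.8798
G1 X34.5116 Y239.5049
G1 X37.8865 Y238.1069
G1 X41.2614 Y239.5049
G1 X42.6594 Y242.8798
M5
G0 X30.2197 Y214.1152
M3 S584
G1 X43.6249 Y214.1152 F1990
G1 X43.6249 Y122.1014
G1 X30.2197 Y122.1014
G1 X30.2197 Y214.1152
M5
G0 X27.3662 Y124.1640
M3 S584
G1 X64.7689 Y27.6916 F1990
G1 X20.4168 Y144.6599
G1 X28.5358 Y38.4445
G1 X51.9625 Y216.8847
G1 X27.3662 Y124.1640
M5
G0 X42.9965 Y223.0260
M3 S584
G1 X82.0502 Y223.0260 F1990
G1 X82.0502 Y182.4486
G1 X42.9965 Y182.4486
G1 X42.9965 Y223.0260
M5
G0 X0.0000 Y0.0000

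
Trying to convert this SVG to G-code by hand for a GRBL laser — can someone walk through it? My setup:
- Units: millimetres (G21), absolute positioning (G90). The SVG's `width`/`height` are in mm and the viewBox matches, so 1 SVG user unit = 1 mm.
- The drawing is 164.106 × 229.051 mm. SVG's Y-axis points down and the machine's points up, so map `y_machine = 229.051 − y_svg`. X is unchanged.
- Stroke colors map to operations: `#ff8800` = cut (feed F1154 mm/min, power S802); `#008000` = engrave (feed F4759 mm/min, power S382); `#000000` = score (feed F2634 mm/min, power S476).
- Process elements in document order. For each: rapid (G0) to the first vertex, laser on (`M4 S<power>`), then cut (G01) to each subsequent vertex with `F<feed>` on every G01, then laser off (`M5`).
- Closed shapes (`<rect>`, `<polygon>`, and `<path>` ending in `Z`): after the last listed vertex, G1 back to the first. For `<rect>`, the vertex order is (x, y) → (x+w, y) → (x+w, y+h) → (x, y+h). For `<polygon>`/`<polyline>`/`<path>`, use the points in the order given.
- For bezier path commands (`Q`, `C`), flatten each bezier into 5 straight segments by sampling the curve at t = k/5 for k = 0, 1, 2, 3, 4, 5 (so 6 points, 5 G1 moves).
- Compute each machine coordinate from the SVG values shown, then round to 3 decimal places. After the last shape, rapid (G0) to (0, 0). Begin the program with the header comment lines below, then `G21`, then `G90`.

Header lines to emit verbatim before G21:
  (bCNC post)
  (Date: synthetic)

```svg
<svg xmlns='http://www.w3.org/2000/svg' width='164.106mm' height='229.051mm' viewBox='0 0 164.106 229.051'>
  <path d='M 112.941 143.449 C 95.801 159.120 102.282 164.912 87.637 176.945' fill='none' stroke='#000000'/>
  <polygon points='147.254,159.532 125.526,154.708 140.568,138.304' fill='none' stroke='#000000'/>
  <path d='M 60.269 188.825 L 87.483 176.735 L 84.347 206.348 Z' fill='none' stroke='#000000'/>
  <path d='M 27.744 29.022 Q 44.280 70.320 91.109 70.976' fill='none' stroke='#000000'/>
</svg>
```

Since the viewBox matches the mm dimensions, user units are millimetres directly. The only transform is the Y-flip y_m = 229.051 − y_svg.

Shape 1 is a cubic bezier drawn with `<path>`. Its stroke #000000 means score at S476, F2634. After flipping Y the toolpath is (112.941,85.602) → (105.134,77.256) → (100.847,70.507) → (97.934,64.582) → (94.247,58.706) → (87.637,52.106).

Shape 2 is a regular polygon drawn with `<polygon>`. Its stroke #000000 means score at S476, F2634. After flipping Y the toolpath is (147.254,69.519) → (125.526,74.343) → (140.568,90.747) → (147.254,69.519), returning to the start.

Shape 3 is a regular polygon drawn with `<path>`. Its stroke #000000 means score at S476, F2634. After flipping Y the toolpath is (60.269,40.226) → (87.483,52.316) → (84.347,22.703) → (60.269,40.226), returning to the start.

Shape 4 is a quadratic bezier drawn with `<path>`. Its stroke #000000 means score at S476, F2634. After flipping Y the toolpath is (27.744,200.029) → (35.570,185.135) → (45.820,173.493) → (58.493,165.103) → (73.589,159.963) → (91.109,158.075).

(bCNC post)
(Date: synthetic)
G21
G90
G0 X112.941 Y85.602
M4 S476
G01 X105.134 Y77.256 F2634
G01 X100.847 Y70.507 F2634
G01 X97.934 Y64.582 F2634
G01 X94.247 Y58.706 F2634
G01 X87.637 Y52.106 F2634
M5
G0 X147.254 Y69.519
M4 S476
G01 X125.526 Y74.343 F2634
G01 X140.568 Y90.747 F2634
G01 X147.254 Y69.519 F2634
M5
G0 X60.269 Y40.226
M4 S476
G01 X87.483 Y52.316 F2634
G01 X84.347 Y22.703 F2634
G01 X60.269 Y40.226 F2634
M5
G0 X27.744 Y200.029
M4 S476
G01 X35.570 Y185.135 F2634
G01 X45.820 Y173.493 F2634
G01 X58.493 Y165.103 F2634
G01 X73.589 Y159.963 F2634
G01 X91.109 Y158.075 F2634
M5
G0 X0.000 Y0.000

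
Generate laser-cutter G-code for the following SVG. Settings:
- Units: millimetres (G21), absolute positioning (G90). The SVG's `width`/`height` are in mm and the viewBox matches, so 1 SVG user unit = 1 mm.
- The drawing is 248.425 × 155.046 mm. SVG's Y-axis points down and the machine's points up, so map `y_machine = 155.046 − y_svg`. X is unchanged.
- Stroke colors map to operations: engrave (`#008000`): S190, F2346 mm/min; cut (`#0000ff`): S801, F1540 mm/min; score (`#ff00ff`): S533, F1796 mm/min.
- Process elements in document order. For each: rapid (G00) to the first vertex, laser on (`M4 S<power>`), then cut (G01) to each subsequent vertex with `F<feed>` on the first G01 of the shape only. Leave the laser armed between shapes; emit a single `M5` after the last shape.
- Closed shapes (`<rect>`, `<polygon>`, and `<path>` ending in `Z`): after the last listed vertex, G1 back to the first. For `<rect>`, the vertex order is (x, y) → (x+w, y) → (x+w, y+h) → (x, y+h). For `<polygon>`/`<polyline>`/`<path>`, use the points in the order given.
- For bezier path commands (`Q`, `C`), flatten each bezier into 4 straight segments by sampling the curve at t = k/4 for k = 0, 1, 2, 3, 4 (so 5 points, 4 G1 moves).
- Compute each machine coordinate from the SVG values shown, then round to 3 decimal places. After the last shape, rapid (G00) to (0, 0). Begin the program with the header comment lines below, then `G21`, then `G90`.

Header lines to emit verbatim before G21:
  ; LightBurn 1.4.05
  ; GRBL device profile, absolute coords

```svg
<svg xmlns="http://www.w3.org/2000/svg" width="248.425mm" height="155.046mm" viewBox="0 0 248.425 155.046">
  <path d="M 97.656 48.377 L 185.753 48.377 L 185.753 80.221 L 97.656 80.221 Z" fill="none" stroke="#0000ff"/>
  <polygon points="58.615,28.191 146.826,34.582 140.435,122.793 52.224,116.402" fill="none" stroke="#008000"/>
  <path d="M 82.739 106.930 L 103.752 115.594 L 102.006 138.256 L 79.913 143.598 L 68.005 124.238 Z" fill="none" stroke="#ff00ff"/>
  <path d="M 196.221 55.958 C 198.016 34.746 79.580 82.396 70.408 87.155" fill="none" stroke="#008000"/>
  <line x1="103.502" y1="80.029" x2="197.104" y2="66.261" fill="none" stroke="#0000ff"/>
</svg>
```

; LightBurn 1.4.05
; GRBL device profile, absolute coords
G21
G90
G00 X97.656 Y106.669
M4 S801
G01 X185.753 Y106.669 F1540
G01 X185.753 Y74.825
G01 X97.656 Y74.825
G01 X97.656 Y106.669
G00 X58.615 Y126.855
M4 S190
G01 X146.826 Y120.464 F2346
G01 X140.435 Y32.253
G01 X52.224 Y38.644
G01 X58.615 Y126.855
G00 X82.739 Y48.116
M4 S533
G01 X103.752 Y39.452 F1796
G01 X102.006 Y16.790
G01 X79.913 Y11.448
G01 X68.005 Y30.808
G01 X82.739 Y48.116
G00 X196.221 Y99.088
M4 S190
G01 X178.610 Y103.832 F2346
G01 X137.427 Y93.229
G01 X94.188 Y77.756
G01 X70.408 Y67.891
G00 X103.502 Y75.017
M4 S801
G01 X197.104 Y88.785 F1540
M5
G00 X0.000 Y0.000

1 u = 1 mm; y_m = 155.046 − y.

[1] `<path>` rectangle, #0000ff→cut S801 F1540: (97.656,106.669) → (185.753,106.669) → (185.753,74.825) → (97.656,74.825) → (97.656,106.669) (closed)

[2] `<polygon>` regular polygon, #008000→engrave S190 F2346: (58.615,126.855) → (146.826,120.464) → (140.435,32.253) → (52.224,38.644) → (58.615,126.855) (closed)

[3] `<path>` regular polygon, #ff00ff→score S533 F1796: (82.739,48.116) → (103.752,39.452) → (102.006,16.790) → (79.913,11.448) → (68.005,30.808) → (82.739,48.116) (closed)

[4] `<path>` cubic bezier, #008000→engrave S190 F2346: (196.221,99.088) → (178.610,103.832) → (137.427,93.229) → (94.188,77.756) → (70.408,67.891)

[5] `<line>` line segment, #0000ff→cut S801 F1540: (103.502,75.017) → (197.104,88.785)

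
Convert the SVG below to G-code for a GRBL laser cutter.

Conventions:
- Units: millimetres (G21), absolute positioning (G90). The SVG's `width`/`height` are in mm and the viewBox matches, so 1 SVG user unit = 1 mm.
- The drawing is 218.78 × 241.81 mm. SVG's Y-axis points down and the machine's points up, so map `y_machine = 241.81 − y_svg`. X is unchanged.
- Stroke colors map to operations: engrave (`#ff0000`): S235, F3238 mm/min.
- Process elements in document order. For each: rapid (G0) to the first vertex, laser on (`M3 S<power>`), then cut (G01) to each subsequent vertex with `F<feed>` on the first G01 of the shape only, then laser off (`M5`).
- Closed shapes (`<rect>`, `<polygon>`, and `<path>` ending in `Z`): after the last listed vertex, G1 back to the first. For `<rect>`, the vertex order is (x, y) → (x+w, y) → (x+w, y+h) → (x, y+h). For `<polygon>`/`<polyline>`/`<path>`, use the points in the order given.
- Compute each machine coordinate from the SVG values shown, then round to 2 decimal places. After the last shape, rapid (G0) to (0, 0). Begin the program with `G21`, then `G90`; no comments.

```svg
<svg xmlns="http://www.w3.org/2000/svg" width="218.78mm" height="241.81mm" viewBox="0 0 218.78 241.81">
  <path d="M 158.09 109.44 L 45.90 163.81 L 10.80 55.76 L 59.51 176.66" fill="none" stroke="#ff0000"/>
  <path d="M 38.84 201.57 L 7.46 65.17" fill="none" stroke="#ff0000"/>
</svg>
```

viewBox `0 0 218.78 241.81` with mm width/height → 1 unit = 1 mm. Flip: y_m = 241.81 − y_svg.

**Shape 1** — `<path>` open polyline, stroke `#ff0000` → engrave (S235, F3238). Machine vertices: (158.09,132.37) → (45.90,78.00) → (10.80,186.05) → (59.51,65.15). Open path.

**Shape 2** — `<path>` line segment, stroke `#ff0000` → engrave (S235, F3238). Machine vertices: (38.84,40.24) → (7.46,176.64). Open path.

G21
G90
G0 X158.09 Y132.37
M3 S235
G01 X45.90 Y78.00 F3238
G01 X10.80 Y186.05
G01 X59.51 Y65.15
M5
G0 X38.84 Y40.24
M3 S235
G01 X7.46 Y176.64 F3238
M5
G0 X0.00 Y0.00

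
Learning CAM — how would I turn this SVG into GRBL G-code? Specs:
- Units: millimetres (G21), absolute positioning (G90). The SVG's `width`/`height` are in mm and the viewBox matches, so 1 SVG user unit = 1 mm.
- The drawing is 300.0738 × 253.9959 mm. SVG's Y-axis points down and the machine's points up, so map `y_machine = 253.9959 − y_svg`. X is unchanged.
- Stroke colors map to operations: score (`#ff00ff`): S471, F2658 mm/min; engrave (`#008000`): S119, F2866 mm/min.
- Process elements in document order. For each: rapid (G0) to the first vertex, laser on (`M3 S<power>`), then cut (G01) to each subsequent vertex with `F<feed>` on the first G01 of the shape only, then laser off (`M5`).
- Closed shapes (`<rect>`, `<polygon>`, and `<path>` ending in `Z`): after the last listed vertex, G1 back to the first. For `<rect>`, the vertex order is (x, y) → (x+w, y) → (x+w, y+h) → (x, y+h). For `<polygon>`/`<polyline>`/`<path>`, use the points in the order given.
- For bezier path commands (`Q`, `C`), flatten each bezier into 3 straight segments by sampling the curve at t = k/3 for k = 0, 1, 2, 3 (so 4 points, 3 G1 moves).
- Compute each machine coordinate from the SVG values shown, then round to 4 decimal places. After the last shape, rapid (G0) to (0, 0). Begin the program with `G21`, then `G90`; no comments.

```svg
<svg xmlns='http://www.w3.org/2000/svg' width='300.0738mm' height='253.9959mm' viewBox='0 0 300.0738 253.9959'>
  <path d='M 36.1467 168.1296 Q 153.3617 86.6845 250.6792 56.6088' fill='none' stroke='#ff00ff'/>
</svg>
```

G21
G90
G0 X36.1467 Y85.8663
M3 S471
G01 X112.0792 Y134.4553 F2658
G01 X183.5900 Y171.6289
G01 X250.6792 Y197.3871
M5
G0 X0.0000 Y0.0000

Since the viewBox matches the mm dimensions, user units are millimetres directly. The only transform is the Y-flip y_m = 253.9959 − y_svg.

Shape 1 is a quadratic bezier drawn with `<path>`. Its stroke #ff00ff means score at S471, F2658. After flipping Y the toolpath is (36.1467,85.8663) → (112.0792,134.4553) → (183.5900,171.6289) → (250.6792,197.3871).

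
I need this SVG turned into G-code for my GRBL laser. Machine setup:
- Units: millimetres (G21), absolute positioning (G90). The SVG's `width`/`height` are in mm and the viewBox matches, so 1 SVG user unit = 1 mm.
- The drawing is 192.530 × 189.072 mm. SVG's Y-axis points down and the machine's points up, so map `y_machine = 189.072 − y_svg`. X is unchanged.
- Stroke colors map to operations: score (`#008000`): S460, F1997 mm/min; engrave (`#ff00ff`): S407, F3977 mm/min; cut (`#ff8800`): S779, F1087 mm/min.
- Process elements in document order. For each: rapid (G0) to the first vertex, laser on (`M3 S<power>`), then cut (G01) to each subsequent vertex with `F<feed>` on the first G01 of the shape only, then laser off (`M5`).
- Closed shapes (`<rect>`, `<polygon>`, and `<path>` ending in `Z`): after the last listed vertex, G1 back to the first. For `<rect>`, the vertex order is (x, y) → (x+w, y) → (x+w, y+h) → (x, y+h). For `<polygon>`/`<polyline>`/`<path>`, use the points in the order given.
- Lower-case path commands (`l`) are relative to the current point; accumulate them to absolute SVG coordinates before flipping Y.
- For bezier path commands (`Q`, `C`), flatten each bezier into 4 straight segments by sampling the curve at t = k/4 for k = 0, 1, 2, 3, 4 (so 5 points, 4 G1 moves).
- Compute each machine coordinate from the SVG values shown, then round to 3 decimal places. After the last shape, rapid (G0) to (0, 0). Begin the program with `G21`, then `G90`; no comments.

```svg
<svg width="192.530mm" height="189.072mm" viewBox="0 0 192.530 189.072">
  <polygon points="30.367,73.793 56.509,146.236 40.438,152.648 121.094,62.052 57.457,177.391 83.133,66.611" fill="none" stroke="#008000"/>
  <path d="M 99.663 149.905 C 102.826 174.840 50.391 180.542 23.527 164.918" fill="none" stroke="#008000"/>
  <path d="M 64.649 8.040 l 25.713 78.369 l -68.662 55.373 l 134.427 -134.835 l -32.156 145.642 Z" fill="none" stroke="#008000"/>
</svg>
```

G21
G90
G0 X30.367 Y115.279
M3 S460
G01 X56.509 Y42.836 F1997
G01 X40.438 Y36.424
G01 X121.094 Y127.020
G01 X57.457 Y11.681
G01 X83.133 Y122.461
G01 X30.367 Y115.279
M5
G0 X99.663 Y39.167
M3 S460
G01 X92.879 Y24.105 F1997
G01 X72.855 Y16.451
G01 X47.201 Y16.402
G01 X23.527 Y24.154
M5
G0 X64.649 Y181.032
M3 S460
G01 X90.362 Y102.663 F1997
G01 X21.700 Y47.290
G01 X156.127 Y182.125
G01 X123.971 Y36.483
G01 X64.649 Y181.032
M5
G0 X0.000 Y0.000

Since the viewBox matches the mm dimensions, user units are millimetres directly. The only transform is the Y-flip y_m = 189.072 − y_svg.

Shape 1 is a closed polygon drawn with `<polygon>`. Its stroke #008000 means score at S460, F1997. After flipping Y the toolpath is (30.367,115.279) → (56.509,42.836) → (40.438,36.424) → (121.094,127.020) → (57.457,11.681) → (83.133,122.461) → (30.367,115.279), returning to the start.

Shape 2 is a cubic bezier drawn with `<path>`. Its stroke #008000 means score at S460, F1997. After flipping Y the toolpath is (99.663,39.167) → (92.879,24.105) → (72.855,16.451) → (47.201,16.402) → (23.527,24.154).

Shape 3 is a closed polygon drawn with `<path>`. Its stroke #008000 means score at S460, F1997. After flipping Y the toolpath is (64.649,181.032) → (90.362,102.663) → (21.700,47.290) → (156.127,182.125) → (123.971,36.483) → (64.649,181.032), returning to the start.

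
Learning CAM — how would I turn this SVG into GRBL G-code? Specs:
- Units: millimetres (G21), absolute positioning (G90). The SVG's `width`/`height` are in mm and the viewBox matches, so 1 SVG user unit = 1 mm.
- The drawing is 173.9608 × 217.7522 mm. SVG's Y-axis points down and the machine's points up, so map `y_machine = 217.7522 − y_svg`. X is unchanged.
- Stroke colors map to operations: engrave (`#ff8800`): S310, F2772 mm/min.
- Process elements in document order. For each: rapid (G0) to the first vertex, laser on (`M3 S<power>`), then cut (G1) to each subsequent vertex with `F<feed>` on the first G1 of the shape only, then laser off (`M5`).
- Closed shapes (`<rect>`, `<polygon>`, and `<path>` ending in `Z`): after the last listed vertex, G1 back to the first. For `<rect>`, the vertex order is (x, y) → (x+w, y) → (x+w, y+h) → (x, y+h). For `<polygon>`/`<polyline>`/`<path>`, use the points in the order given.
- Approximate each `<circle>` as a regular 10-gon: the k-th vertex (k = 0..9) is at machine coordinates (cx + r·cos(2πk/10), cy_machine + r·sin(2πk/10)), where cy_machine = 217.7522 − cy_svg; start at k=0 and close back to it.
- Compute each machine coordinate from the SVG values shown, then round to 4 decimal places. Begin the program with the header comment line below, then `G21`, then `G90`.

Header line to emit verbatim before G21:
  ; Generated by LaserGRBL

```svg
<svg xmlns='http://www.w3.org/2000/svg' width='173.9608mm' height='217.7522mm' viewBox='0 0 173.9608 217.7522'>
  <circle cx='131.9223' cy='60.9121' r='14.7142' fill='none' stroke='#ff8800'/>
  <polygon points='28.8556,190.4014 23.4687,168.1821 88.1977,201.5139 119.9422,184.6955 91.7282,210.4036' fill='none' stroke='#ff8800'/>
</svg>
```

; Generated by LaserGRBL
G21
G90
G0 X146.6365 Y156.8401
M3 S310
G1 X143.8263 Y165.4889 F2772
G1 X136.4692 Y170.8341
G1 X127.3754 Y170.8341
G1 X120.0183 Y165.4889
G1 X117.2081 Y156.8401
G1 X120.0183 Y148.1913
G1 X127.3754 Y142.8461
G1 X136.4692 Y142.8461
G1 X143.8263 Y148.1913
G1 X146.6365 Y156.8401
M5
G0 X28.8556 Y27.3508
M3 S310
G1 X23.4687 Y49.5701 F2772
G1 X88.1977 Y16.2383
G1 X119.9422 Y33.0567
G1 X91.7282 Y7.3486
G1 X28.8556 Y27.3508
M5

Since the viewBox matches the mm dimensions, user units are millimetres directly. The only transform is the Y-flip y_m = 217.7522 − y_svg.

Shape 1 is a circle drawn with `<circle>`. Its stroke #ff8800 means engrave at S310, F2772. After flipping Y the toolpath is (146.6365,156.8401) → (143.8263,165.4889) → (136.4692,170.8341) → (127.3754,170.8341) → (120.0183,165.4889) → (117.2081,156.8401) → (120.0183,148.1913) → (127.3754,142.8461) → (136.4692,142.8461) → (143.8263,148.1913) → (146.6365,156.8401), returning to the start.

Shape 2 is a closed polygon drawn with `<polygon>`. Its stroke #ff8800 means engrave at S310, F2772. After flipping Y the toolpath is (28.8556,27.3508) → (23.4687,49.5701) → (88.1977,16.2383) → (119.9422,33.0567) → (91.7282,7.3486) → (28.8556,27.3508), returning to the start.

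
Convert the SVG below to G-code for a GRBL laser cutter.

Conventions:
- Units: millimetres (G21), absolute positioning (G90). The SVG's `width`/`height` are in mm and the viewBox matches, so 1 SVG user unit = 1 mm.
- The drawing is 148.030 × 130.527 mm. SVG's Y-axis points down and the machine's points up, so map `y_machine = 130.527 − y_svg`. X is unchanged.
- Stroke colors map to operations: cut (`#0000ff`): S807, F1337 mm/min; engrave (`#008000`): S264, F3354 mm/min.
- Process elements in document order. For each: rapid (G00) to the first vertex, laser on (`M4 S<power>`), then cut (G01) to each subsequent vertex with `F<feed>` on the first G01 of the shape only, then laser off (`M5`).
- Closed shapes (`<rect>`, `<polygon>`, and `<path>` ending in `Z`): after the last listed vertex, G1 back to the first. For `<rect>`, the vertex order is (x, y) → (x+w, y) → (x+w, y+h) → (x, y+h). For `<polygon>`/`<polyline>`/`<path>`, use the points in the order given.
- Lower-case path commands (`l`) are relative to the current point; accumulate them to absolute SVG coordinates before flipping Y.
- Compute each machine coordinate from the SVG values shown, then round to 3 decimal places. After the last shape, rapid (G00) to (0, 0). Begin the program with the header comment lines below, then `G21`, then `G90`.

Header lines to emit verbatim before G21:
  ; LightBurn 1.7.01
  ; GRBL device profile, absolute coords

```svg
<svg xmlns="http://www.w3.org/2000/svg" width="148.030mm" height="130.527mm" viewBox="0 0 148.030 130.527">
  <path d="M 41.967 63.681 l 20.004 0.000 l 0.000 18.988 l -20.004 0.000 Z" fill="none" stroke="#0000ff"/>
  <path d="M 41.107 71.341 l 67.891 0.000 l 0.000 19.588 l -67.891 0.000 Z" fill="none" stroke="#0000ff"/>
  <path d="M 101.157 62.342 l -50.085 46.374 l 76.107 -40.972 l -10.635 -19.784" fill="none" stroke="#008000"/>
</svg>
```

Since the viewBox matches the mm dimensions, user units are millimetres directly. The only transform is the Y-flip y_m = 130.527 − y_svg.

Shape 1 is a rectangle drawn with `<path>`. Its stroke #0000ff means cut at S807, F1337. After flipping Y the toolpath is (41.967,66.846) → (61.971,66.846) → (61.971,47.858) → (41.967,47.858) → (41.967,66.846), returning to the start.

Shape 2 is a rectangle drawn with `<path>`. Its stroke #0000ff means cut at S807, F1337. After flipping Y the toolpath is (41.107,59.186) → (108.998,59.186) → (108.998,39.598) → (41.107,39.598) → (41.107,59.186), returning to the start.

Shape 3 is a open polyline drawn with `<path>`. Its stroke #008000 means engrave at S264, F3354. After flipping Y the toolpath is (101.157,68.185) → (51.072,21.811) → (127.179,62.783) → (116.544,82.567).

; LightBurn 1.7.01
; GRBL device profile, absolute coords
G21
G90
G00 X41.967 Y66.846
M4 S807
G01 X61.971 Y66.846 F1337
G01 X61.971 Y47.858
G01 X41.967 Y47.858
G01 X41.967 Y66.846
M5
G00 X41.107 Y59.186
M4 S807
G01 X108.998 Y59.186 F1337
G01 X108.998 Y39.598
G01 X41.107 Y39.598
G01 X41.107 Y59.186
M5
G00 X101.157 Y68.185
M4 S264
G01 X51.072 Y21.811 F3354
G01 X127.179 Y62.783
G01 X116.544 Y82.567
M5
G00 X0.000 Y0.000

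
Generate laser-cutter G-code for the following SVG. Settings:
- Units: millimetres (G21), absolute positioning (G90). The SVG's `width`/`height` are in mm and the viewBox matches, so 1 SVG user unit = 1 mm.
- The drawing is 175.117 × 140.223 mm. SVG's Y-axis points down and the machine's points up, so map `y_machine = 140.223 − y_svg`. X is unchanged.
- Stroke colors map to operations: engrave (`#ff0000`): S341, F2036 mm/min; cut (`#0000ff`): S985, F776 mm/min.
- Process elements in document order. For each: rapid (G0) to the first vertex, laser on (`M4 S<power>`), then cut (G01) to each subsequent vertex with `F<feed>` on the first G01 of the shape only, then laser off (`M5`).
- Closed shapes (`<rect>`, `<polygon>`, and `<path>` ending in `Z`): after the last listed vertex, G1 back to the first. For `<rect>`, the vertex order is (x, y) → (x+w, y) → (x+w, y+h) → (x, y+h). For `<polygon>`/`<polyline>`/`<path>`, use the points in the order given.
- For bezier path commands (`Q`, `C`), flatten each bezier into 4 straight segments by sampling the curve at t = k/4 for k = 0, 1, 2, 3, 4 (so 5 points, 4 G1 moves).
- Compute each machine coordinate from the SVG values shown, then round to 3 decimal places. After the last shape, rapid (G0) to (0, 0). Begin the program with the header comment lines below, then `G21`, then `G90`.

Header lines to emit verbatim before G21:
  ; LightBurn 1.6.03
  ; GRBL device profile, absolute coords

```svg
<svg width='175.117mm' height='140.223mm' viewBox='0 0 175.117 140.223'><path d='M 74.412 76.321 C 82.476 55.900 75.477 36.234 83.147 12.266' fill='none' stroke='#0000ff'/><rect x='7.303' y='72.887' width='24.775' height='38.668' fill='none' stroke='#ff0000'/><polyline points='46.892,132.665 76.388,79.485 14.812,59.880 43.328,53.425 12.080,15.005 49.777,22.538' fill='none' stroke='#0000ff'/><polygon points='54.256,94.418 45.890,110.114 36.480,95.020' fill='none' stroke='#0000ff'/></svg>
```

; LightBurn 1.6.03
; GRBL device profile, absolute coords
G21
G90
G0 X74.412 Y63.902
M4 S985
G01 X78.100 Y79.155 F776
G01 X78.927 Y94.599
G01 X79.680 Y110.709
G01 X83.147 Y127.957
M5
G0 X7.303 Y67.336
M4 S341
G01 X32.078 Y67.336 F2036
G01 X32.078 Y28.668
G01 X7.303 Y28.668
G01 X7.303 Y67.336
M5
G0 X46.892 Y7.558
M4 S985
G01 X76.388 Y60.738 F776
G01 X14.812 Y80.343
G01 X43.328 Y86.798
G01 X12.080 Y125.218
G01 X49.777 Y117.685
M5
G0 X54.256 Y45.805
M4 S985
G01 X45.890 Y30.109 F776
G01 X36.480 Y45.203
G01 X54.256 Y45.805
M5
G0 X0.000 Y0.000

1 u = 1 mm; y_m = 140.223 − y.

[1] `<path>` cubic bezier, #0000ff→cut S985 F776: (74.412,63.902) → (78.100,79.155) → (78.927,94.599) → (79.680,110.709) → (83.147,127.957)

[2] `<rect>` rectangle, #ff0000→engrave S341 F2036: (7.303,67.336) → (32.078,67.336) → (32.078,28.668) → (7.303,28.668) → (7.303,67.336) (closed)

[3] `<polyline>` open polyline, #0000ff→cut S985 F776: (46.892,7.558) → (76.388,60.738) → (14.812,80.343) → (43.328,86.798) → (12.080,125.218) → (49.777,117.685)

[4] `<polygon>` regular polygon, #0000ff→cut S985 F776: (54.256,45.805) → (45.890,30.109) → (36.480,45.203) → (54.256,45.805) (closed)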